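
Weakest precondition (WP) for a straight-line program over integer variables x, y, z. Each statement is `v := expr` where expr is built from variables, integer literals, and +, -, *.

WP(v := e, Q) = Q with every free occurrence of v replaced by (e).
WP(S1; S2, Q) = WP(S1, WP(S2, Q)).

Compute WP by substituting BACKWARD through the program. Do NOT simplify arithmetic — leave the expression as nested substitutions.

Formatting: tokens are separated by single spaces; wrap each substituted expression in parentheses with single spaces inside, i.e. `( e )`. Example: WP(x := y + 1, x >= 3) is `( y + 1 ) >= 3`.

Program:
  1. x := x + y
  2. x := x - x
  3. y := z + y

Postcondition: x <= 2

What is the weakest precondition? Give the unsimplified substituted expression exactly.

post: x <= 2
stmt 3: y := z + y  -- replace 0 occurrence(s) of y with (z + y)
  => x <= 2
stmt 2: x := x - x  -- replace 1 occurrence(s) of x with (x - x)
  => ( x - x ) <= 2
stmt 1: x := x + y  -- replace 2 occurrence(s) of x with (x + y)
  => ( ( x + y ) - ( x + y ) ) <= 2

Answer: ( ( x + y ) - ( x + y ) ) <= 2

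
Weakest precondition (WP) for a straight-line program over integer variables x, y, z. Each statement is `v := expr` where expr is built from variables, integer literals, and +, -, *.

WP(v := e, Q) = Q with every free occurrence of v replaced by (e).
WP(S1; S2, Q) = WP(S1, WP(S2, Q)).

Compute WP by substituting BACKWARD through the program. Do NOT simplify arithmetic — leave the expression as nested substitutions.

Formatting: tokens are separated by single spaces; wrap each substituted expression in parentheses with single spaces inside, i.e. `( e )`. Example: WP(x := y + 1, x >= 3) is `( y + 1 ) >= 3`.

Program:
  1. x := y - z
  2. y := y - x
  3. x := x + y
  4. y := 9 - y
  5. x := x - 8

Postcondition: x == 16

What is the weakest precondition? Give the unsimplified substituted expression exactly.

Answer: ( ( ( y - z ) + ( y - ( y - z ) ) ) - 8 ) == 16

Derivation:
post: x == 16
stmt 5: x := x - 8  -- replace 1 occurrence(s) of x with (x - 8)
  => ( x - 8 ) == 16
stmt 4: y := 9 - y  -- replace 0 occurrence(s) of y with (9 - y)
  => ( x - 8 ) == 16
stmt 3: x := x + y  -- replace 1 occurrence(s) of x with (x + y)
  => ( ( x + y ) - 8 ) == 16
stmt 2: y := y - x  -- replace 1 occurrence(s) of y with (y - x)
  => ( ( x + ( y - x ) ) - 8 ) == 16
stmt 1: x := y - z  -- replace 2 occurrence(s) of x with (y - z)
  => ( ( ( y - z ) + ( y - ( y - z ) ) ) - 8 ) == 16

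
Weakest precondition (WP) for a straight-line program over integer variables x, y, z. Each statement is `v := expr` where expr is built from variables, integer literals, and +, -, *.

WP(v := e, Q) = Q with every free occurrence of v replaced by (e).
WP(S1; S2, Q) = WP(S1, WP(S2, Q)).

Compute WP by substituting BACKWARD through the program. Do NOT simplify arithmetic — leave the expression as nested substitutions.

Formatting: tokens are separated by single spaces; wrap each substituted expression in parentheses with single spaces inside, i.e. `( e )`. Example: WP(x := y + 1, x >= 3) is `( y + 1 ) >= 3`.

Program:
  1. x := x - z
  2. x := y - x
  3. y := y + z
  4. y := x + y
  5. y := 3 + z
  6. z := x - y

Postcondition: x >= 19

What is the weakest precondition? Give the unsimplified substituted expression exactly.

Answer: ( y - ( x - z ) ) >= 19

Derivation:
post: x >= 19
stmt 6: z := x - y  -- replace 0 occurrence(s) of z with (x - y)
  => x >= 19
stmt 5: y := 3 + z  -- replace 0 occurrence(s) of y with (3 + z)
  => x >= 19
stmt 4: y := x + y  -- replace 0 occurrence(s) of y with (x + y)
  => x >= 19
stmt 3: y := y + z  -- replace 0 occurrence(s) of y with (y + z)
  => x >= 19
stmt 2: x := y - x  -- replace 1 occurrence(s) of x with (y - x)
  => ( y - x ) >= 19
stmt 1: x := x - z  -- replace 1 occurrence(s) of x with (x - z)
  => ( y - ( x - z ) ) >= 19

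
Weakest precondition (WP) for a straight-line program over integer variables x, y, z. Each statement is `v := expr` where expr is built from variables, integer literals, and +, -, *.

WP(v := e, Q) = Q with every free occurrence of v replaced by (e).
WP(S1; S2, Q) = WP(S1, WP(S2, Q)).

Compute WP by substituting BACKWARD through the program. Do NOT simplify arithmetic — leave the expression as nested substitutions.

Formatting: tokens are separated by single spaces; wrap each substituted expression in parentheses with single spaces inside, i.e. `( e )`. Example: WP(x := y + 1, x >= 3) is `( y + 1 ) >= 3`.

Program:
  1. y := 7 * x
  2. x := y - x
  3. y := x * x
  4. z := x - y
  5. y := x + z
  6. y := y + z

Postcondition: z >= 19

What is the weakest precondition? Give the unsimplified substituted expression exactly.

Answer: ( ( ( 7 * x ) - x ) - ( ( ( 7 * x ) - x ) * ( ( 7 * x ) - x ) ) ) >= 19

Derivation:
post: z >= 19
stmt 6: y := y + z  -- replace 0 occurrence(s) of y with (y + z)
  => z >= 19
stmt 5: y := x + z  -- replace 0 occurrence(s) of y with (x + z)
  => z >= 19
stmt 4: z := x - y  -- replace 1 occurrence(s) of z with (x - y)
  => ( x - y ) >= 19
stmt 3: y := x * x  -- replace 1 occurrence(s) of y with (x * x)
  => ( x - ( x * x ) ) >= 19
stmt 2: x := y - x  -- replace 3 occurrence(s) of x with (y - x)
  => ( ( y - x ) - ( ( y - x ) * ( y - x ) ) ) >= 19
stmt 1: y := 7 * x  -- replace 3 occurrence(s) of y with (7 * x)
  => ( ( ( 7 * x ) - x ) - ( ( ( 7 * x ) - x ) * ( ( 7 * x ) - x ) ) ) >= 19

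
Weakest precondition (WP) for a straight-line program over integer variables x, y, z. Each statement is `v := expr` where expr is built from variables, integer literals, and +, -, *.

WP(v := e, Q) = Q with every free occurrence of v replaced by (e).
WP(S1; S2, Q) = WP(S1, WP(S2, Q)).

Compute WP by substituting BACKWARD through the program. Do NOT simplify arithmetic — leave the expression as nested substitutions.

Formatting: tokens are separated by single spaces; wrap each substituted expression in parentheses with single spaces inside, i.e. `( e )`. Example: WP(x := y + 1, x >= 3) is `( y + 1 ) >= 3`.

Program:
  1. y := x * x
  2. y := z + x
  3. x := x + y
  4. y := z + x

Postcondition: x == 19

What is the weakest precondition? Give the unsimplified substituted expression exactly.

Answer: ( x + ( z + x ) ) == 19

Derivation:
post: x == 19
stmt 4: y := z + x  -- replace 0 occurrence(s) of y with (z + x)
  => x == 19
stmt 3: x := x + y  -- replace 1 occurrence(s) of x with (x + y)
  => ( x + y ) == 19
stmt 2: y := z + x  -- replace 1 occurrence(s) of y with (z + x)
  => ( x + ( z + x ) ) == 19
stmt 1: y := x * x  -- replace 0 occurrence(s) of y with (x * x)
  => ( x + ( z + x ) ) == 19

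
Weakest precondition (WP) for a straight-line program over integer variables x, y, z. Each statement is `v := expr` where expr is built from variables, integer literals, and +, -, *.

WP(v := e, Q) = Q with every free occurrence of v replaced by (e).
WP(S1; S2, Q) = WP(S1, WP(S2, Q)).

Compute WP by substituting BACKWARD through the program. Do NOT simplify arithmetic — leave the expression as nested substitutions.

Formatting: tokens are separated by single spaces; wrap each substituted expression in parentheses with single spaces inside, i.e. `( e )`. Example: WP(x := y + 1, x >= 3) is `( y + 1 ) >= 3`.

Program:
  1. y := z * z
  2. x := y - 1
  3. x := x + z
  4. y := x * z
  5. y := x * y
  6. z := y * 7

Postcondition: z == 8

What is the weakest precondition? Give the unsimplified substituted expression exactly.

Answer: ( ( ( ( ( z * z ) - 1 ) + z ) * ( ( ( ( z * z ) - 1 ) + z ) * z ) ) * 7 ) == 8

Derivation:
post: z == 8
stmt 6: z := y * 7  -- replace 1 occurrence(s) of z with (y * 7)
  => ( y * 7 ) == 8
stmt 5: y := x * y  -- replace 1 occurrence(s) of y with (x * y)
  => ( ( x * y ) * 7 ) == 8
stmt 4: y := x * z  -- replace 1 occurrence(s) of y with (x * z)
  => ( ( x * ( x * z ) ) * 7 ) == 8
stmt 3: x := x + z  -- replace 2 occurrence(s) of x with (x + z)
  => ( ( ( x + z ) * ( ( x + z ) * z ) ) * 7 ) == 8
stmt 2: x := y - 1  -- replace 2 occurrence(s) of x with (y - 1)
  => ( ( ( ( y - 1 ) + z ) * ( ( ( y - 1 ) + z ) * z ) ) * 7 ) == 8
stmt 1: y := z * z  -- replace 2 occurrence(s) of y with (z * z)
  => ( ( ( ( ( z * z ) - 1 ) + z ) * ( ( ( ( z * z ) - 1 ) + z ) * z ) ) * 7 ) == 8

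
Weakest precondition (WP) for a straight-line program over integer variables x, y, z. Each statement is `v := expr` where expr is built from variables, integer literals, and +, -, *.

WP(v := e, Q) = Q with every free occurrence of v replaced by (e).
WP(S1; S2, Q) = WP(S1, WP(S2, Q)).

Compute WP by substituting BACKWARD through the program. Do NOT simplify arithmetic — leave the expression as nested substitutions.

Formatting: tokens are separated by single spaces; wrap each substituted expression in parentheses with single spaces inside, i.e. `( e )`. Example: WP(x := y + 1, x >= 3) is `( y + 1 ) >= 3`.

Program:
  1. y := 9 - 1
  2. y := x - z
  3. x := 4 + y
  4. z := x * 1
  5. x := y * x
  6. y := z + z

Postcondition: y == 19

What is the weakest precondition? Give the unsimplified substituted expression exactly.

post: y == 19
stmt 6: y := z + z  -- replace 1 occurrence(s) of y with (z + z)
  => ( z + z ) == 19
stmt 5: x := y * x  -- replace 0 occurrence(s) of x with (y * x)
  => ( z + z ) == 19
stmt 4: z := x * 1  -- replace 2 occurrence(s) of z with (x * 1)
  => ( ( x * 1 ) + ( x * 1 ) ) == 19
stmt 3: x := 4 + y  -- replace 2 occurrence(s) of x with (4 + y)
  => ( ( ( 4 + y ) * 1 ) + ( ( 4 + y ) * 1 ) ) == 19
stmt 2: y := x - z  -- replace 2 occurrence(s) of y with (x - z)
  => ( ( ( 4 + ( x - z ) ) * 1 ) + ( ( 4 + ( x - z ) ) * 1 ) ) == 19
stmt 1: y := 9 - 1  -- replace 0 occurrence(s) of y with (9 - 1)
  => ( ( ( 4 + ( x - z ) ) * 1 ) + ( ( 4 + ( x - z ) ) * 1 ) ) == 19

Answer: ( ( ( 4 + ( x - z ) ) * 1 ) + ( ( 4 + ( x - z ) ) * 1 ) ) == 19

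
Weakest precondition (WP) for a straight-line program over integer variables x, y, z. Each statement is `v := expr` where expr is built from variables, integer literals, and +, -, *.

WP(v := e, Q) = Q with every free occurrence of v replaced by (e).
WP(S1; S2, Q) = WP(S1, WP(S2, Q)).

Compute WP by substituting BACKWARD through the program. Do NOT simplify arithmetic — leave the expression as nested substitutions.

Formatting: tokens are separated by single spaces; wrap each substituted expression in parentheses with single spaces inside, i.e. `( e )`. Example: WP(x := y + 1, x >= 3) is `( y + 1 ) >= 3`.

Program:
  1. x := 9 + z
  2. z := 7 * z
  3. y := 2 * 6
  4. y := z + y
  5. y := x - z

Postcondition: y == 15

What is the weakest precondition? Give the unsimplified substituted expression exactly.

post: y == 15
stmt 5: y := x - z  -- replace 1 occurrence(s) of y with (x - z)
  => ( x - z ) == 15
stmt 4: y := z + y  -- replace 0 occurrence(s) of y with (z + y)
  => ( x - z ) == 15
stmt 3: y := 2 * 6  -- replace 0 occurrence(s) of y with (2 * 6)
  => ( x - z ) == 15
stmt 2: z := 7 * z  -- replace 1 occurrence(s) of z with (7 * z)
  => ( x - ( 7 * z ) ) == 15
stmt 1: x := 9 + z  -- replace 1 occurrence(s) of x with (9 + z)
  => ( ( 9 + z ) - ( 7 * z ) ) == 15

Answer: ( ( 9 + z ) - ( 7 * z ) ) == 15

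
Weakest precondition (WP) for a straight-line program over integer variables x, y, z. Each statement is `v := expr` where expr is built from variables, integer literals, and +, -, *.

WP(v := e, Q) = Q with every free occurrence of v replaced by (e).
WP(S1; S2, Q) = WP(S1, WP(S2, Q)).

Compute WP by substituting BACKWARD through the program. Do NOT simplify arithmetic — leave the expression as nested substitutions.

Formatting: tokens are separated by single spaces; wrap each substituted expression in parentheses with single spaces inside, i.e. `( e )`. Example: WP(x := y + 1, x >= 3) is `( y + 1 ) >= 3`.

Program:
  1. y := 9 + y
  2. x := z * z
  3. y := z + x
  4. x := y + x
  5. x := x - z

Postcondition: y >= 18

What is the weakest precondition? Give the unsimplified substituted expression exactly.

post: y >= 18
stmt 5: x := x - z  -- replace 0 occurrence(s) of x with (x - z)
  => y >= 18
stmt 4: x := y + x  -- replace 0 occurrence(s) of x with (y + x)
  => y >= 18
stmt 3: y := z + x  -- replace 1 occurrence(s) of y with (z + x)
  => ( z + x ) >= 18
stmt 2: x := z * z  -- replace 1 occurrence(s) of x with (z * z)
  => ( z + ( z * z ) ) >= 18
stmt 1: y := 9 + y  -- replace 0 occurrence(s) of y with (9 + y)
  => ( z + ( z * z ) ) >= 18

Answer: ( z + ( z * z ) ) >= 18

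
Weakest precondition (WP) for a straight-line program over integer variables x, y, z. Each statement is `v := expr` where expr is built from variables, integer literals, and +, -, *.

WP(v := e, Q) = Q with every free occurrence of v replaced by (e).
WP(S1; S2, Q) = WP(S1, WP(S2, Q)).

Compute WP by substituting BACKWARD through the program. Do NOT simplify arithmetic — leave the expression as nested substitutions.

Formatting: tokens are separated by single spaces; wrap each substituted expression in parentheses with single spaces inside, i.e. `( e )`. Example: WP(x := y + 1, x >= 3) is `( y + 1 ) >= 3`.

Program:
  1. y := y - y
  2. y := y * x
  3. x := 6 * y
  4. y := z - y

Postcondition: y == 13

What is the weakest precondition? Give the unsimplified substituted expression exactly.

post: y == 13
stmt 4: y := z - y  -- replace 1 occurrence(s) of y with (z - y)
  => ( z - y ) == 13
stmt 3: x := 6 * y  -- replace 0 occurrence(s) of x with (6 * y)
  => ( z - y ) == 13
stmt 2: y := y * x  -- replace 1 occurrence(s) of y with (y * x)
  => ( z - ( y * x ) ) == 13
stmt 1: y := y - y  -- replace 1 occurrence(s) of y with (y - y)
  => ( z - ( ( y - y ) * x ) ) == 13

Answer: ( z - ( ( y - y ) * x ) ) == 13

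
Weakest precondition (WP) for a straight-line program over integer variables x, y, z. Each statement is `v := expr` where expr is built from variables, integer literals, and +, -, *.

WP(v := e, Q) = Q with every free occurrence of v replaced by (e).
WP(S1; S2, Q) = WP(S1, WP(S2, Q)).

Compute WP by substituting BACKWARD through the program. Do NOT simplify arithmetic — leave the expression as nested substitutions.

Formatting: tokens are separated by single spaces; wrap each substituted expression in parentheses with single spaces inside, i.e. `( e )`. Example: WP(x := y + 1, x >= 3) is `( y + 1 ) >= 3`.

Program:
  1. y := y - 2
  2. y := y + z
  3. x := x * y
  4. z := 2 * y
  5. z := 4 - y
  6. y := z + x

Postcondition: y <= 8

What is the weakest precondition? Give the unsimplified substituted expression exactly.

post: y <= 8
stmt 6: y := z + x  -- replace 1 occurrence(s) of y with (z + x)
  => ( z + x ) <= 8
stmt 5: z := 4 - y  -- replace 1 occurrence(s) of z with (4 - y)
  => ( ( 4 - y ) + x ) <= 8
stmt 4: z := 2 * y  -- replace 0 occurrence(s) of z with (2 * y)
  => ( ( 4 - y ) + x ) <= 8
stmt 3: x := x * y  -- replace 1 occurrence(s) of x with (x * y)
  => ( ( 4 - y ) + ( x * y ) ) <= 8
stmt 2: y := y + z  -- replace 2 occurrence(s) of y with (y + z)
  => ( ( 4 - ( y + z ) ) + ( x * ( y + z ) ) ) <= 8
stmt 1: y := y - 2  -- replace 2 occurrence(s) of y with (y - 2)
  => ( ( 4 - ( ( y - 2 ) + z ) ) + ( x * ( ( y - 2 ) + z ) ) ) <= 8

Answer: ( ( 4 - ( ( y - 2 ) + z ) ) + ( x * ( ( y - 2 ) + z ) ) ) <= 8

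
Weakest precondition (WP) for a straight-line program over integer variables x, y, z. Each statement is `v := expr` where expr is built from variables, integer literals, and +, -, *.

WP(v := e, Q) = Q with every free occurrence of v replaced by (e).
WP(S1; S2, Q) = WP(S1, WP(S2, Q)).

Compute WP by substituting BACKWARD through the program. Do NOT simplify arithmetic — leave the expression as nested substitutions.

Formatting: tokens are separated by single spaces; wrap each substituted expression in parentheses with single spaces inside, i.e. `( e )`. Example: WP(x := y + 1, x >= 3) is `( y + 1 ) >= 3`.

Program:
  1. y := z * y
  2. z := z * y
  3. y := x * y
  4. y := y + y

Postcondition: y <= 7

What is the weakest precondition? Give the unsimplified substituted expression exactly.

Answer: ( ( x * ( z * y ) ) + ( x * ( z * y ) ) ) <= 7

Derivation:
post: y <= 7
stmt 4: y := y + y  -- replace 1 occurrence(s) of y with (y + y)
  => ( y + y ) <= 7
stmt 3: y := x * y  -- replace 2 occurrence(s) of y with (x * y)
  => ( ( x * y ) + ( x * y ) ) <= 7
stmt 2: z := z * y  -- replace 0 occurrence(s) of z with (z * y)
  => ( ( x * y ) + ( x * y ) ) <= 7
stmt 1: y := z * y  -- replace 2 occurrence(s) of y with (z * y)
  => ( ( x * ( z * y ) ) + ( x * ( z * y ) ) ) <= 7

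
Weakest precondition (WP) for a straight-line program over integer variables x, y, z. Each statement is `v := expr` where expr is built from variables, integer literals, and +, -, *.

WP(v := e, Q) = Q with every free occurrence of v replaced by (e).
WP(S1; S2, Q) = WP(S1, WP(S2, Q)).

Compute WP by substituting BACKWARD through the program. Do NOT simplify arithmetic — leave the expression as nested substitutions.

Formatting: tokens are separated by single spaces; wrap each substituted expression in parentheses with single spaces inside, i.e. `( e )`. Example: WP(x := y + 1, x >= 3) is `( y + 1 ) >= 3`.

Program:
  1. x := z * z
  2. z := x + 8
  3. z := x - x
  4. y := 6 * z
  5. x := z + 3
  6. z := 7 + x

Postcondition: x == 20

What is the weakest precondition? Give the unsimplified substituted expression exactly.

Answer: ( ( ( z * z ) - ( z * z ) ) + 3 ) == 20

Derivation:
post: x == 20
stmt 6: z := 7 + x  -- replace 0 occurrence(s) of z with (7 + x)
  => x == 20
stmt 5: x := z + 3  -- replace 1 occurrence(s) of x with (z + 3)
  => ( z + 3 ) == 20
stmt 4: y := 6 * z  -- replace 0 occurrence(s) of y with (6 * z)
  => ( z + 3 ) == 20
stmt 3: z := x - x  -- replace 1 occurrence(s) of z with (x - x)
  => ( ( x - x ) + 3 ) == 20
stmt 2: z := x + 8  -- replace 0 occurrence(s) of z with (x + 8)
  => ( ( x - x ) + 3 ) == 20
stmt 1: x := z * z  -- replace 2 occurrence(s) of x with (z * z)
  => ( ( ( z * z ) - ( z * z ) ) + 3 ) == 20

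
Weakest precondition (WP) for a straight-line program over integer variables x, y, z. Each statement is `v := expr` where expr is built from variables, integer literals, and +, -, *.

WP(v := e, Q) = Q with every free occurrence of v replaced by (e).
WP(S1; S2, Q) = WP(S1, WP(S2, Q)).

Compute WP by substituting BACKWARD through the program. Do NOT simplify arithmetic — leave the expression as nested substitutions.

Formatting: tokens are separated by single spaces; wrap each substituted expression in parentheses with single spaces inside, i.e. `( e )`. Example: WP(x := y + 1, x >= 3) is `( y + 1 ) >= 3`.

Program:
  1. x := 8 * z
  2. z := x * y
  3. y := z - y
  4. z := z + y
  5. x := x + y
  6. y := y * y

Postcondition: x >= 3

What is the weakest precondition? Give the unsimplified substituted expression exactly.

post: x >= 3
stmt 6: y := y * y  -- replace 0 occurrence(s) of y with (y * y)
  => x >= 3
stmt 5: x := x + y  -- replace 1 occurrence(s) of x with (x + y)
  => ( x + y ) >= 3
stmt 4: z := z + y  -- replace 0 occurrence(s) of z with (z + y)
  => ( x + y ) >= 3
stmt 3: y := z - y  -- replace 1 occurrence(s) of y with (z - y)
  => ( x + ( z - y ) ) >= 3
stmt 2: z := x * y  -- replace 1 occurrence(s) of z with (x * y)
  => ( x + ( ( x * y ) - y ) ) >= 3
stmt 1: x := 8 * z  -- replace 2 occurrence(s) of x with (8 * z)
  => ( ( 8 * z ) + ( ( ( 8 * z ) * y ) - y ) ) >= 3

Answer: ( ( 8 * z ) + ( ( ( 8 * z ) * y ) - y ) ) >= 3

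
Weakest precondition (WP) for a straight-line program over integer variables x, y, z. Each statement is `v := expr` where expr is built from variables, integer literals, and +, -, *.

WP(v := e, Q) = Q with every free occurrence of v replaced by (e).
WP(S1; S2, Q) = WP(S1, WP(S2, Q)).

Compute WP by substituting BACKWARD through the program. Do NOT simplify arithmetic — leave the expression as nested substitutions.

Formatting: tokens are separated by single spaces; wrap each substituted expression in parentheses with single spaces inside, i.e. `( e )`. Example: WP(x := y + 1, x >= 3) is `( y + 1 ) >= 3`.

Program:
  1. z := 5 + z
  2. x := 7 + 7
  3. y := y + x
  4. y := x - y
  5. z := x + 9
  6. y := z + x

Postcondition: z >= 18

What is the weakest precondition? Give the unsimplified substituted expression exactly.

Answer: ( ( 7 + 7 ) + 9 ) >= 18

Derivation:
post: z >= 18
stmt 6: y := z + x  -- replace 0 occurrence(s) of y with (z + x)
  => z >= 18
stmt 5: z := x + 9  -- replace 1 occurrence(s) of z with (x + 9)
  => ( x + 9 ) >= 18
stmt 4: y := x - y  -- replace 0 occurrence(s) of y with (x - y)
  => ( x + 9 ) >= 18
stmt 3: y := y + x  -- replace 0 occurrence(s) of y with (y + x)
  => ( x + 9 ) >= 18
stmt 2: x := 7 + 7  -- replace 1 occurrence(s) of x with (7 + 7)
  => ( ( 7 + 7 ) + 9 ) >= 18
stmt 1: z := 5 + z  -- replace 0 occurrence(s) of z with (5 + z)
  => ( ( 7 + 7 ) + 9 ) >= 18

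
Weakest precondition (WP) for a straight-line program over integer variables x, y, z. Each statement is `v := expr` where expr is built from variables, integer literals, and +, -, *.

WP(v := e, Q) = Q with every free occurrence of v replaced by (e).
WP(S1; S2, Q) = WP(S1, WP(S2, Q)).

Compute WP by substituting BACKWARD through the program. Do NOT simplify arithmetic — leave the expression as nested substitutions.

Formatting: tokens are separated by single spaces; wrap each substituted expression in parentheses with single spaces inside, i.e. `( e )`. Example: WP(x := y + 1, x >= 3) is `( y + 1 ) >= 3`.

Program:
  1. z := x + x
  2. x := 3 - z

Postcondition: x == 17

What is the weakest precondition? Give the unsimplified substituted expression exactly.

post: x == 17
stmt 2: x := 3 - z  -- replace 1 occurrence(s) of x with (3 - z)
  => ( 3 - z ) == 17
stmt 1: z := x + x  -- replace 1 occurrence(s) of z with (x + x)
  => ( 3 - ( x + x ) ) == 17

Answer: ( 3 - ( x + x ) ) == 17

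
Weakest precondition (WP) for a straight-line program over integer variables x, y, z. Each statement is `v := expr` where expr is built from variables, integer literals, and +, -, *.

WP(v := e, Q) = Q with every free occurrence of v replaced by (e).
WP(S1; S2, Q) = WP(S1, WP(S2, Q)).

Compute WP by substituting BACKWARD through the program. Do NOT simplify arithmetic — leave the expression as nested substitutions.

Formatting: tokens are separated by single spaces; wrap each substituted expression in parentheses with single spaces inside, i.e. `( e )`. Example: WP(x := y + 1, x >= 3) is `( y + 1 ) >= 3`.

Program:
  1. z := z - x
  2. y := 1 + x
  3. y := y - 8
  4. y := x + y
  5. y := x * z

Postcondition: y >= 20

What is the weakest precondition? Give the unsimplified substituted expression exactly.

post: y >= 20
stmt 5: y := x * z  -- replace 1 occurrence(s) of y with (x * z)
  => ( x * z ) >= 20
stmt 4: y := x + y  -- replace 0 occurrence(s) of y with (x + y)
  => ( x * z ) >= 20
stmt 3: y := y - 8  -- replace 0 occurrence(s) of y with (y - 8)
  => ( x * z ) >= 20
stmt 2: y := 1 + x  -- replace 0 occurrence(s) of y with (1 + x)
  => ( x * z ) >= 20
stmt 1: z := z - x  -- replace 1 occurrence(s) of z with (z - x)
  => ( x * ( z - x ) ) >= 20

Answer: ( x * ( z - x ) ) >= 20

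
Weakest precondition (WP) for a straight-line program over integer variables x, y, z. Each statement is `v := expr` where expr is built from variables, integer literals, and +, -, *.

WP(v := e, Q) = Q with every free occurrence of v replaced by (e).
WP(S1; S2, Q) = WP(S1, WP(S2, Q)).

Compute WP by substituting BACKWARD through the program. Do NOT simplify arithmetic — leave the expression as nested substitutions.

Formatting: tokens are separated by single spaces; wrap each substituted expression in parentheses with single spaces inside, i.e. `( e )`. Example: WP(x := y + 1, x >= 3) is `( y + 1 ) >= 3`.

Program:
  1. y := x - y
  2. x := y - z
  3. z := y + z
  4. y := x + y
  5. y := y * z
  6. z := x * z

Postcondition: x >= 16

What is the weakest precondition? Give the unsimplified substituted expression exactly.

Answer: ( ( x - y ) - z ) >= 16

Derivation:
post: x >= 16
stmt 6: z := x * z  -- replace 0 occurrence(s) of z with (x * z)
  => x >= 16
stmt 5: y := y * z  -- replace 0 occurrence(s) of y with (y * z)
  => x >= 16
stmt 4: y := x + y  -- replace 0 occurrence(s) of y with (x + y)
  => x >= 16
stmt 3: z := y + z  -- replace 0 occurrence(s) of z with (y + z)
  => x >= 16
stmt 2: x := y - z  -- replace 1 occurrence(s) of x with (y - z)
  => ( y - z ) >= 16
stmt 1: y := x - y  -- replace 1 occurrence(s) of y with (x - y)
  => ( ( x - y ) - z ) >= 16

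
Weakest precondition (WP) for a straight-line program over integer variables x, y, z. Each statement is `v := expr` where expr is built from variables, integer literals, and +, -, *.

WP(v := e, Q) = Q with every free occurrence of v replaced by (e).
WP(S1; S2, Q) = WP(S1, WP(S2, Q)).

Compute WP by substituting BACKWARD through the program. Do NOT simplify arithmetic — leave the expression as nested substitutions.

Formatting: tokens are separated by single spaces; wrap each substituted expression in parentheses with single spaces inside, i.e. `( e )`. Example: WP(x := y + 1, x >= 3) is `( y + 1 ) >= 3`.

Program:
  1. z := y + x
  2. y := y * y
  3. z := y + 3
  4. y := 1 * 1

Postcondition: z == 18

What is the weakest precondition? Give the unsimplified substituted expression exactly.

post: z == 18
stmt 4: y := 1 * 1  -- replace 0 occurrence(s) of y with (1 * 1)
  => z == 18
stmt 3: z := y + 3  -- replace 1 occurrence(s) of z with (y + 3)
  => ( y + 3 ) == 18
stmt 2: y := y * y  -- replace 1 occurrence(s) of y with (y * y)
  => ( ( y * y ) + 3 ) == 18
stmt 1: z := y + x  -- replace 0 occurrence(s) of z with (y + x)
  => ( ( y * y ) + 3 ) == 18

Answer: ( ( y * y ) + 3 ) == 18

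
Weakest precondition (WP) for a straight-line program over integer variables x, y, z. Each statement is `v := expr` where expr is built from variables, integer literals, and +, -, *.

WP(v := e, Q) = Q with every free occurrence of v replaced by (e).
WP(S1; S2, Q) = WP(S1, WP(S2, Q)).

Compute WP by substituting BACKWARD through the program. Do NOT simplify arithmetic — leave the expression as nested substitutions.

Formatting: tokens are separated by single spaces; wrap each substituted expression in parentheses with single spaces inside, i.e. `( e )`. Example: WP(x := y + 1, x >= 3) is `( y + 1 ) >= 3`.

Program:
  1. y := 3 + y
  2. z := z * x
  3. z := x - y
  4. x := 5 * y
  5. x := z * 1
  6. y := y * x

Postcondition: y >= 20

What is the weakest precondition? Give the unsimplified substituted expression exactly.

Answer: ( ( 3 + y ) * ( ( x - ( 3 + y ) ) * 1 ) ) >= 20

Derivation:
post: y >= 20
stmt 6: y := y * x  -- replace 1 occurrence(s) of y with (y * x)
  => ( y * x ) >= 20
stmt 5: x := z * 1  -- replace 1 occurrence(s) of x with (z * 1)
  => ( y * ( z * 1 ) ) >= 20
stmt 4: x := 5 * y  -- replace 0 occurrence(s) of x with (5 * y)
  => ( y * ( z * 1 ) ) >= 20
stmt 3: z := x - y  -- replace 1 occurrence(s) of z with (x - y)
  => ( y * ( ( x - y ) * 1 ) ) >= 20
stmt 2: z := z * x  -- replace 0 occurrence(s) of z with (z * x)
  => ( y * ( ( x - y ) * 1 ) ) >= 20
stmt 1: y := 3 + y  -- replace 2 occurrence(s) of y with (3 + y)
  => ( ( 3 + y ) * ( ( x - ( 3 + y ) ) * 1 ) ) >= 20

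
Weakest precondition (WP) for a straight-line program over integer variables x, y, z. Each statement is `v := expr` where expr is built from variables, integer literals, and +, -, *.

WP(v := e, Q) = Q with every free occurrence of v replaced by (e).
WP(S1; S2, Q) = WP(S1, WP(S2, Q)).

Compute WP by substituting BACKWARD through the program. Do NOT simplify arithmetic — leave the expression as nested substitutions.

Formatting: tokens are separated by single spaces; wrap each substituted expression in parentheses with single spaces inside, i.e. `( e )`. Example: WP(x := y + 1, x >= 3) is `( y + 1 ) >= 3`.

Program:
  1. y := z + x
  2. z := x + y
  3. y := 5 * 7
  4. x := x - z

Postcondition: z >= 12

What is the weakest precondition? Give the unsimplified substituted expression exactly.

post: z >= 12
stmt 4: x := x - z  -- replace 0 occurrence(s) of x with (x - z)
  => z >= 12
stmt 3: y := 5 * 7  -- replace 0 occurrence(s) of y with (5 * 7)
  => z >= 12
stmt 2: z := x + y  -- replace 1 occurrence(s) of z with (x + y)
  => ( x + y ) >= 12
stmt 1: y := z + x  -- replace 1 occurrence(s) of y with (z + x)
  => ( x + ( z + x ) ) >= 12

Answer: ( x + ( z + x ) ) >= 12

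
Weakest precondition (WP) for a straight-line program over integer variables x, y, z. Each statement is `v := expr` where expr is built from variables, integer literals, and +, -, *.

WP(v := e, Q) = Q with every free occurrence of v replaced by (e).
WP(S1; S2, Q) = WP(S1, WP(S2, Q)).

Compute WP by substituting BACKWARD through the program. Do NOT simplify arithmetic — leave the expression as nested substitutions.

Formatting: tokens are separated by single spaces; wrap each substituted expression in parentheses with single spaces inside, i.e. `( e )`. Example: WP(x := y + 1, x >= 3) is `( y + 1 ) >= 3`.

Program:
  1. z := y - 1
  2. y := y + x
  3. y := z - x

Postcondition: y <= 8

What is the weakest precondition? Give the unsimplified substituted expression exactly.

Answer: ( ( y - 1 ) - x ) <= 8

Derivation:
post: y <= 8
stmt 3: y := z - x  -- replace 1 occurrence(s) of y with (z - x)
  => ( z - x ) <= 8
stmt 2: y := y + x  -- replace 0 occurrence(s) of y with (y + x)
  => ( z - x ) <= 8
stmt 1: z := y - 1  -- replace 1 occurrence(s) of z with (y - 1)
  => ( ( y - 1 ) - x ) <= 8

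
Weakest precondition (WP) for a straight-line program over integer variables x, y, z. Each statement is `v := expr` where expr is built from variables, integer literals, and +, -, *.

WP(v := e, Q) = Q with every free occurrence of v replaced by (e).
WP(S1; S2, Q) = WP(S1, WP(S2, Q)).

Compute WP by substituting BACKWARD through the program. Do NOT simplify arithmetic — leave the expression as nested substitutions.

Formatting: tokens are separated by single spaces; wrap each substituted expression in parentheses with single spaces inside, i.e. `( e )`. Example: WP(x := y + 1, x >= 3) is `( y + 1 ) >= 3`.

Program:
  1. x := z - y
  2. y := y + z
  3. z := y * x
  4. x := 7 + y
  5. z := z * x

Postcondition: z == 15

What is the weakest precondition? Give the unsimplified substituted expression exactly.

post: z == 15
stmt 5: z := z * x  -- replace 1 occurrence(s) of z with (z * x)
  => ( z * x ) == 15
stmt 4: x := 7 + y  -- replace 1 occurrence(s) of x with (7 + y)
  => ( z * ( 7 + y ) ) == 15
stmt 3: z := y * x  -- replace 1 occurrence(s) of z with (y * x)
  => ( ( y * x ) * ( 7 + y ) ) == 15
stmt 2: y := y + z  -- replace 2 occurrence(s) of y with (y + z)
  => ( ( ( y + z ) * x ) * ( 7 + ( y + z ) ) ) == 15
stmt 1: x := z - y  -- replace 1 occurrence(s) of x with (z - y)
  => ( ( ( y + z ) * ( z - y ) ) * ( 7 + ( y + z ) ) ) == 15

Answer: ( ( ( y + z ) * ( z - y ) ) * ( 7 + ( y + z ) ) ) == 15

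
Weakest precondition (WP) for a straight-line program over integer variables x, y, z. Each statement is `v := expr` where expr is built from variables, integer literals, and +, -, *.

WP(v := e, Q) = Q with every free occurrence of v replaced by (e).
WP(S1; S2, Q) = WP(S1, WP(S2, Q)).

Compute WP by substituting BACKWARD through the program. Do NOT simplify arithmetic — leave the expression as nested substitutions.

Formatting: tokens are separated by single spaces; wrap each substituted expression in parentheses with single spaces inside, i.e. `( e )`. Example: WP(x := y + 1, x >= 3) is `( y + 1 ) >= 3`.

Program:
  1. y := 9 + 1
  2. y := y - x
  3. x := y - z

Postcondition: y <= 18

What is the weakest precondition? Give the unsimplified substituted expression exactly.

post: y <= 18
stmt 3: x := y - z  -- replace 0 occurrence(s) of x with (y - z)
  => y <= 18
stmt 2: y := y - x  -- replace 1 occurrence(s) of y with (y - x)
  => ( y - x ) <= 18
stmt 1: y := 9 + 1  -- replace 1 occurrence(s) of y with (9 + 1)
  => ( ( 9 + 1 ) - x ) <= 18

Answer: ( ( 9 + 1 ) - x ) <= 18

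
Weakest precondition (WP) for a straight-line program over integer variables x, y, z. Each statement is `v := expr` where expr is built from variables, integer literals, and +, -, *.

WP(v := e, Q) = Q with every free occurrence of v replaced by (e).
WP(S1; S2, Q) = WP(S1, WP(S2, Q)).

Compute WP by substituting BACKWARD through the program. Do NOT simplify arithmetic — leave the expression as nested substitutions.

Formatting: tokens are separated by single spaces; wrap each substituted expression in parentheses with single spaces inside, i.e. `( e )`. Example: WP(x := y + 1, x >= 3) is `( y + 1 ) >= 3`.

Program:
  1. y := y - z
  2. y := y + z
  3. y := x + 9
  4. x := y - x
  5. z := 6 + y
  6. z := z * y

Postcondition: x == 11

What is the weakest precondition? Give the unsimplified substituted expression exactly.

post: x == 11
stmt 6: z := z * y  -- replace 0 occurrence(s) of z with (z * y)
  => x == 11
stmt 5: z := 6 + y  -- replace 0 occurrence(s) of z with (6 + y)
  => x == 11
stmt 4: x := y - x  -- replace 1 occurrence(s) of x with (y - x)
  => ( y - x ) == 11
stmt 3: y := x + 9  -- replace 1 occurrence(s) of y with (x + 9)
  => ( ( x + 9 ) - x ) == 11
stmt 2: y := y + z  -- replace 0 occurrence(s) of y with (y + z)
  => ( ( x + 9 ) - x ) == 11
stmt 1: y := y - z  -- replace 0 occurrence(s) of y with (y - z)
  => ( ( x + 9 ) - x ) == 11

Answer: ( ( x + 9 ) - x ) == 11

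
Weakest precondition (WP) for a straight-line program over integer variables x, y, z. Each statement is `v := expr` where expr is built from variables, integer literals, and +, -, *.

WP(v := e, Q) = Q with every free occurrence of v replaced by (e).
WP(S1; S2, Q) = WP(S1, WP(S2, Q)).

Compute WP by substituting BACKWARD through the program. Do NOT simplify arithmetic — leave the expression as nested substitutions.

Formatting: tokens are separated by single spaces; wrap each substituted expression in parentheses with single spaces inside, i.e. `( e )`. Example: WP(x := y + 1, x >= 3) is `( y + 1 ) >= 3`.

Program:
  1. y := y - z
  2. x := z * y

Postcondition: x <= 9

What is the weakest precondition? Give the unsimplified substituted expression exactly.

post: x <= 9
stmt 2: x := z * y  -- replace 1 occurrence(s) of x with (z * y)
  => ( z * y ) <= 9
stmt 1: y := y - z  -- replace 1 occurrence(s) of y with (y - z)
  => ( z * ( y - z ) ) <= 9

Answer: ( z * ( y - z ) ) <= 9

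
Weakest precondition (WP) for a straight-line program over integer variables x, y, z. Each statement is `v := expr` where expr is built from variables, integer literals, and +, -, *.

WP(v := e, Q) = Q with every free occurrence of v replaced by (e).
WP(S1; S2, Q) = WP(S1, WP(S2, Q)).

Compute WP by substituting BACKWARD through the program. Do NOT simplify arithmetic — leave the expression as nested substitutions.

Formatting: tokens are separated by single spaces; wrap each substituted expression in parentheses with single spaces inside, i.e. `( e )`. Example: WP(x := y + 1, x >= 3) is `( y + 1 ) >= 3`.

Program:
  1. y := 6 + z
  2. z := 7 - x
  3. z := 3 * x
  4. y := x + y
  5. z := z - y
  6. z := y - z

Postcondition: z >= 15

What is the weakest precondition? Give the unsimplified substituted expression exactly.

Answer: ( ( x + ( 6 + z ) ) - ( ( 3 * x ) - ( x + ( 6 + z ) ) ) ) >= 15

Derivation:
post: z >= 15
stmt 6: z := y - z  -- replace 1 occurrence(s) of z with (y - z)
  => ( y - z ) >= 15
stmt 5: z := z - y  -- replace 1 occurrence(s) of z with (z - y)
  => ( y - ( z - y ) ) >= 15
stmt 4: y := x + y  -- replace 2 occurrence(s) of y with (x + y)
  => ( ( x + y ) - ( z - ( x + y ) ) ) >= 15
stmt 3: z := 3 * x  -- replace 1 occurrence(s) of z with (3 * x)
  => ( ( x + y ) - ( ( 3 * x ) - ( x + y ) ) ) >= 15
stmt 2: z := 7 - x  -- replace 0 occurrence(s) of z with (7 - x)
  => ( ( x + y ) - ( ( 3 * x ) - ( x + y ) ) ) >= 15
stmt 1: y := 6 + z  -- replace 2 occurrence(s) of y with (6 + z)
  => ( ( x + ( 6 + z ) ) - ( ( 3 * x ) - ( x + ( 6 + z ) ) ) ) >= 15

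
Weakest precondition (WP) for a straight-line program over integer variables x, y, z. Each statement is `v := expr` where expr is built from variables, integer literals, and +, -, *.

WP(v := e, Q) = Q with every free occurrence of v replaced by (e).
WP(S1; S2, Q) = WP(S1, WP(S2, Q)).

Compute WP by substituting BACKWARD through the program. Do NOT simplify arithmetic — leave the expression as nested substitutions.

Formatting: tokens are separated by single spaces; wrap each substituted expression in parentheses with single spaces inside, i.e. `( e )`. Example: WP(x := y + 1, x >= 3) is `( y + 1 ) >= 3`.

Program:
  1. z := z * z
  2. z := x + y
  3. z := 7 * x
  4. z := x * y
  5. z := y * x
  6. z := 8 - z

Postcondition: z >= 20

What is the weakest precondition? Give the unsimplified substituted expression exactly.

post: z >= 20
stmt 6: z := 8 - z  -- replace 1 occurrence(s) of z with (8 - z)
  => ( 8 - z ) >= 20
stmt 5: z := y * x  -- replace 1 occurrence(s) of z with (y * x)
  => ( 8 - ( y * x ) ) >= 20
stmt 4: z := x * y  -- replace 0 occurrence(s) of z with (x * y)
  => ( 8 - ( y * x ) ) >= 20
stmt 3: z := 7 * x  -- replace 0 occurrence(s) of z with (7 * x)
  => ( 8 - ( y * x ) ) >= 20
stmt 2: z := x + y  -- replace 0 occurrence(s) of z with (x + y)
  => ( 8 - ( y * x ) ) >= 20
stmt 1: z := z * z  -- replace 0 occurrence(s) of z with (z * z)
  => ( 8 - ( y * x ) ) >= 20

Answer: ( 8 - ( y * x ) ) >= 20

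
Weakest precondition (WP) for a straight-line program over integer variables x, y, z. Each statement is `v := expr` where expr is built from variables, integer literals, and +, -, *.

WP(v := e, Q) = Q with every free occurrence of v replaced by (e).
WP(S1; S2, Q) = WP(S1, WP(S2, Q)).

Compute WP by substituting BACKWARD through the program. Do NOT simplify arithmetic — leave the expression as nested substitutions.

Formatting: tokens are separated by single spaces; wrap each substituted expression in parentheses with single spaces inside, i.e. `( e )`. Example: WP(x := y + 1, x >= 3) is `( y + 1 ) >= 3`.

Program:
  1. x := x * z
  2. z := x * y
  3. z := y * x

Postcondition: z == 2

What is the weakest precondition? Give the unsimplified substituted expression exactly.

Answer: ( y * ( x * z ) ) == 2

Derivation:
post: z == 2
stmt 3: z := y * x  -- replace 1 occurrence(s) of z with (y * x)
  => ( y * x ) == 2
stmt 2: z := x * y  -- replace 0 occurrence(s) of z with (x * y)
  => ( y * x ) == 2
stmt 1: x := x * z  -- replace 1 occurrence(s) of x with (x * z)
  => ( y * ( x * z ) ) == 2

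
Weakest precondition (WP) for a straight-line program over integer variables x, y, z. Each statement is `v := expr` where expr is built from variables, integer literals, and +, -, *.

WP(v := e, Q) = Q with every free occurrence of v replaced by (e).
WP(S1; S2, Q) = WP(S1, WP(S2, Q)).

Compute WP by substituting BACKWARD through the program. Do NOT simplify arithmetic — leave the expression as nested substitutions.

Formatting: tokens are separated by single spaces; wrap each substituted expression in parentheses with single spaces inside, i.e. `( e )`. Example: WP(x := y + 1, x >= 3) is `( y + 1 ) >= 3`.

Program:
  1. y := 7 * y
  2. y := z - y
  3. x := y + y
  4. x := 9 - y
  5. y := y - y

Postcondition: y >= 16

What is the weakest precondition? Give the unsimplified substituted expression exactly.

Answer: ( ( z - ( 7 * y ) ) - ( z - ( 7 * y ) ) ) >= 16

Derivation:
post: y >= 16
stmt 5: y := y - y  -- replace 1 occurrence(s) of y with (y - y)
  => ( y - y ) >= 16
stmt 4: x := 9 - y  -- replace 0 occurrence(s) of x with (9 - y)
  => ( y - y ) >= 16
stmt 3: x := y + y  -- replace 0 occurrence(s) of x with (y + y)
  => ( y - y ) >= 16
stmt 2: y := z - y  -- replace 2 occurrence(s) of y with (z - y)
  => ( ( z - y ) - ( z - y ) ) >= 16
stmt 1: y := 7 * y  -- replace 2 occurrence(s) of y with (7 * y)
  => ( ( z - ( 7 * y ) ) - ( z - ( 7 * y ) ) ) >= 16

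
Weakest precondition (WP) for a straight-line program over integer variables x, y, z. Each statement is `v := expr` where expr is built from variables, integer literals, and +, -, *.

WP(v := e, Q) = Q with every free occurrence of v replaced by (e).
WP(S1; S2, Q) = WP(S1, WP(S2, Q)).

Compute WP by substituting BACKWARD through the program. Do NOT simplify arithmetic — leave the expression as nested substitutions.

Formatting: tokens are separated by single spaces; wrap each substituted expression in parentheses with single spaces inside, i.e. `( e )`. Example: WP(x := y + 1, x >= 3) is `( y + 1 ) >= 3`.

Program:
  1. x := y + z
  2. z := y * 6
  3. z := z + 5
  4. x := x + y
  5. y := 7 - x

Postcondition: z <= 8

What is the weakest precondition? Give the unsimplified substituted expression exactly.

Answer: ( ( y * 6 ) + 5 ) <= 8

Derivation:
post: z <= 8
stmt 5: y := 7 - x  -- replace 0 occurrence(s) of y with (7 - x)
  => z <= 8
stmt 4: x := x + y  -- replace 0 occurrence(s) of x with (x + y)
  => z <= 8
stmt 3: z := z + 5  -- replace 1 occurrence(s) of z with (z + 5)
  => ( z + 5 ) <= 8
stmt 2: z := y * 6  -- replace 1 occurrence(s) of z with (y * 6)
  => ( ( y * 6 ) + 5 ) <= 8
stmt 1: x := y + z  -- replace 0 occurrence(s) of x with (y + z)
  => ( ( y * 6 ) + 5 ) <= 8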